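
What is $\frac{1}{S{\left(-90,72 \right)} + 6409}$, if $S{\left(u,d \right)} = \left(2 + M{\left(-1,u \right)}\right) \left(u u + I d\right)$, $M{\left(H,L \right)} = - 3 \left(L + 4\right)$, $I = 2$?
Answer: $\frac{1}{2149849} \approx 4.6515 \cdot 10^{-7}$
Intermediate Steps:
$M{\left(H,L \right)} = -12 - 3 L$ ($M{\left(H,L \right)} = - 3 \left(4 + L\right) = -12 - 3 L$)
$S{\left(u,d \right)} = \left(-10 - 3 u\right) \left(u^{2} + 2 d\right)$ ($S{\left(u,d \right)} = \left(2 - \left(12 + 3 u\right)\right) \left(u u + 2 d\right) = \left(-10 - 3 u\right) \left(u^{2} + 2 d\right)$)
$\frac{1}{S{\left(-90,72 \right)} + 6409} = \frac{1}{\left(\left(-20\right) 72 - 10 \left(-90\right)^{2} - 3 \left(-90\right)^{3} - 432 \left(-90\right)\right) + 6409} = \frac{1}{\left(-1440 - 81000 - -2187000 + 38880\right) + 6409} = \frac{1}{\left(-1440 - 81000 + 2187000 + 38880\right) + 6409} = \frac{1}{2143440 + 6409} = \frac{1}{2149849}$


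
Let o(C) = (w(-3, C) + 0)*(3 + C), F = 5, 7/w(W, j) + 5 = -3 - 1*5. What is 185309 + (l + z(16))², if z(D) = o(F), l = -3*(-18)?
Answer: 31734537/169 ≈ 1.8778e+5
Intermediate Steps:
w(W, j) = -7/13 (w(W, j) = 7/(-5 + (-3 - 1*5)) = 7/(-5 + (-3 - 5)) = 7/(-5 - 8) = 7/(-13) = 7*(-1/13) = -7/13)
l = 54
o(C) = -21/13 - 7*C/13 (o(C) = (-7/13 + 0)*(3 + C) = -7*(3 + C)/13 = -21/13 - 7*C/13)
z(D) = -56/13 (z(D) = -21/13 - 7/13*5 = -21/13 - 35/13 = -56/13)
185309 + (l + z(16))² = 185309 + (54 - 56/13)² = 185309 + (646/13)² = 185309 + 417316/169 = 31734537/169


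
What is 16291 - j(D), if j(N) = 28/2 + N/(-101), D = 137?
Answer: 1644114/101 ≈ 16278.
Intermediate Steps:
j(N) = 14 - N/101 (j(N) = 28*(1/2) + N*(-1/101) = 14 - N/101)
16291 - j(D) = 16291 - (14 - 1/101*137) = 16291 - (14 - 137/101) = 16291 - 1*1277/101 = 16291 - 1277/101 = 1644114/101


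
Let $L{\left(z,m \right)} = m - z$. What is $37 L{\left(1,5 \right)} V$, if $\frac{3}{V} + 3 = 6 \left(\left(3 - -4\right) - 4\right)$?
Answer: $\frac{148}{5} \approx 29.6$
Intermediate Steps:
$V = \frac{1}{5}$ ($V = \frac{3}{-3 + 6 \left(\left(3 - -4\right) - 4\right)} = \frac{3}{-3 + 6 \left(\left(3 + 4\right) - 4\right)} = \frac{3}{-3 + 6 \left(7 - 4\right)} = \frac{3}{-3 + 6 \cdot 3} = \frac{3}{-3 + 18} = \frac{3}{15} = 3 \cdot \frac{1}{15} = \frac{1}{5} \approx 0.2$)
$37 L{\left(1,5 \right)} V = 37 \left(5 - 1\right) \frac{1}{5} = 37 \cdot 4 \cdot \frac{1}{5} = 148 \cdot \frac{1}{5} = \frac{148}{5}$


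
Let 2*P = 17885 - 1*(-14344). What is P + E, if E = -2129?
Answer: 27971/2 ≈ 13986.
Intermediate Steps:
P = 32229/2 (P = (17885 - 1*(-14344))/2 = (17885 + 14344)/2 = (½)*32229 = 32229/2 ≈ 16115.)
P + E = 32229/2 - 2129 = 27971/2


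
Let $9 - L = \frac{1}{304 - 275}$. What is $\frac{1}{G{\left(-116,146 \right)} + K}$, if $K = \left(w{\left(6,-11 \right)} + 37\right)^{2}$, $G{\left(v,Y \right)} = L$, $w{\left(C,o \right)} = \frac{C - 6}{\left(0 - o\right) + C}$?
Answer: $\frac{29}{39961} \approx 0.00072571$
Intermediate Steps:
$w{\left(C,o \right)} = \frac{-6 + C}{C - o}$ ($w{\left(C,o \right)} = \frac{-6 + C}{- o + C} = \frac{-6 + C}{C - o}$)
$L = \frac{260}{29}$ ($L = 9 - \frac{1}{304 - 275} = 9 - \frac{1}{29} = \frac{260}{29} \approx 8.9655$)
$G{\left(v,Y \right)} = \frac{260}{29}$
$K = 1369$ ($K = \left(\frac{-6 + 6}{6 - -11} + 37\right)^{2} = \left(\frac{1}{6 + 11} \cdot 0 + 37\right)^{2} = \left(\frac{1}{17} \cdot 0 + 37\right)^{2} = \left(0 + 37\right)^{2} = 37^{2} = 1369$)
$\frac{1}{G{\left(-116,146 \right)} + K} = \frac{1}{\frac{260}{29} + 1369} = \frac{1}{\frac{39961}{29}} = \frac{29}{39961}$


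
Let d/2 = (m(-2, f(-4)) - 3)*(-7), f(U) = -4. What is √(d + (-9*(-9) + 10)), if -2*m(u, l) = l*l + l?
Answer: √217 ≈ 14.731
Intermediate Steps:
m(u, l) = -l/2 - l²/2 (m(u, l) = -(l*l + l)/2 = -(l² + l)/2 = -(l + l²)/2 = -l/2 - l²/2)
d = 126 (d = 2*((-½*(-4)*(1 - 4) - 3)*(-7)) = 2*((-½*(-4)*(-3) - 3)*(-7)) = 2*((-6 - 3)*(-7)) = 2*(-9*(-7)) = 2*63 = 126)
√(d + (-9*(-9) + 10)) = √(126 + (-9*(-9) + 10)) = √(126 + (81 + 10)) = √(126 + 91) = √217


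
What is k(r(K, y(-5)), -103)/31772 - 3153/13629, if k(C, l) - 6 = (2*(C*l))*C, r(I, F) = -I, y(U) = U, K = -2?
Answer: -18554273/72170098 ≈ -0.25709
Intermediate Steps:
k(C, l) = 6 + 2*l*C² (k(C, l) = 6 + (2*(C*l))*C = 6 + (2*C*l)*C = 6 + 2*l*C²)
k(r(K, y(-5)), -103)/31772 - 3153/13629 = (6 + 2*(-103)*(-1*(-2))²)/31772 - 3153/13629 = (6 + 2*(-103)*2²)*(1/31772) - 3153*1/13629 = (6 + 2*(-103)*4)*(1/31772) - 1051/4543 = (6 - 824)*(1/31772) - 1051/4543 = -818*1/31772 - 1051/4543 = -409/15886 - 1051/4543 = -18554273/72170098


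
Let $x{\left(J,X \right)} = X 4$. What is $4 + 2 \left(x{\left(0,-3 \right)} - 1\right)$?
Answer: $-22$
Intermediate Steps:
$x{\left(J,X \right)} = 4 X$
$4 + 2 \left(x{\left(0,-3 \right)} - 1\right) = 4 + 2 \left(4 \left(-3\right) - 1\right) = 4 + 2 \left(-12 - 1\right) = 4 + 2 \left(-13\right) = 4 - 26 = -22$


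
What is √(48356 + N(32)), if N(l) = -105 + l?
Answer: √48283 ≈ 219.73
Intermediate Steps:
√(48356 + N(32)) = √(48356 + (-105 + 32)) = √(48356 - 73) = √48283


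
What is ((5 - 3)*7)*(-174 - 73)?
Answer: -3458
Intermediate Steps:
((5 - 3)*7)*(-174 - 73) = (2*7)*(-247) = 14*(-247) = -3458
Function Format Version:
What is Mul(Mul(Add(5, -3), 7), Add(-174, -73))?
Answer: -3458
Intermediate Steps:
Mul(Mul(Add(5, -3), 7), Add(-174, -73)) = Mul(Mul(2, 7), -247) = Mul(14, -247) = -3458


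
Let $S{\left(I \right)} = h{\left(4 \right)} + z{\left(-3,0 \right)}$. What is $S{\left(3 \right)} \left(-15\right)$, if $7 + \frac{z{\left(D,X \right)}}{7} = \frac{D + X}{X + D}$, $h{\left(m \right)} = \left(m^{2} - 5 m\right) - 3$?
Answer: $735$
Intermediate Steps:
$h{\left(m \right)} = -3 + m^{2} - 5 m$
$z{\left(D,X \right)} = -42$ ($z{\left(D,X \right)} = -49 + 7 \frac{D + X}{X + D} = -49 + 7 \frac{D + X}{D + X} = -49 + 7 \cdot 1 = -49 + 7 = -42$)
$S{\left(I \right)} = -49$ ($S{\left(I \right)} = \left(-3 + 4^{2} - 20\right) - 42 = \left(-3 + 16 - 20\right) - 42 = -7 - 42 = -49$)
$S{\left(3 \right)} \left(-15\right) = \left(-49\right) \left(-15\right) = 735$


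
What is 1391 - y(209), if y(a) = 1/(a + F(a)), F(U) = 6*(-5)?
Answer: 248988/179 ≈ 1391.0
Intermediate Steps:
F(U) = -30
y(a) = 1/(-30 + a) (y(a) = 1/(a - 30) = 1/(-30 + a))
1391 - y(209) = 1391 - 1/(-30 + 209) = 1391 - 1/179 = 248988/179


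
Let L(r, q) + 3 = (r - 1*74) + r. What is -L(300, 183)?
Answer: -523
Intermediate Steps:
L(r, q) = -77 + 2*r (L(r, q) = -3 + ((r - 1*74) + r) = -3 + ((r - 74) + r) = -3 + ((-74 + r) + r) = -3 + (-74 + 2*r) = -77 + 2*r)
-L(300, 183) = -(-77 + 2*300) = -(-77 + 600) = -1*523 = -523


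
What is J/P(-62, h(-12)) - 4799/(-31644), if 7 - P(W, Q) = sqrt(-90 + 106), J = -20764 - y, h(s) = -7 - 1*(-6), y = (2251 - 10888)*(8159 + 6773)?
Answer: 1360132116959/31644 ≈ 4.2982e+7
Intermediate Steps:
y = -128967684 (y = -8637*14932 = -128967684)
h(s) = -1 (h(s) = -7 + 6 = -1)
J = 128946920 (J = -20764 - 1*(-128967684) = -20764 + 128967684 = 128946920)
P(W, Q) = 3 (P(W, Q) = 7 - sqrt(-90 + 106) = 7 - sqrt(16) = 7 - 1*4 = 7 - 4 = 3)
J/P(-62, h(-12)) - 4799/(-31644) = 128946920/3 - 4799/(-31644) = 128946920*(1/3) - 4799*(-1/31644) = 128946920/3 + 4799/31644 = 1360132116959/31644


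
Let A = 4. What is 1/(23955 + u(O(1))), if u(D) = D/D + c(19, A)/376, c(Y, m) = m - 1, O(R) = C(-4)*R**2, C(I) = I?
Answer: 376/9007459 ≈ 4.1743e-5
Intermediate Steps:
O(R) = -4*R**2
c(Y, m) = -1 + m
u(D) = 379/376 (u(D) = D/D + (-1 + 4)/376 = 1 + 3*(1/376) = 1 + 3/376 = 379/376)
1/(23955 + u(O(1))) = 1/(23955 + 379/376) = 1/(9007459/376) = 376/9007459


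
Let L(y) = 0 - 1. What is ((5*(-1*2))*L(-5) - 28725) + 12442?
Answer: -16273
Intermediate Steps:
L(y) = -1
((5*(-1*2))*L(-5) - 28725) + 12442 = ((5*(-1*2))*(-1) - 28725) + 12442 = ((5*(-2))*(-1) - 28725) + 12442 = (-10*(-1) - 28725) + 12442 = (10 - 28725) + 12442 = -28715 + 12442 = -16273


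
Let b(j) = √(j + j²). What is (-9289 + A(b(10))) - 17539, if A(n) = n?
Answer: -26828 + √110 ≈ -26818.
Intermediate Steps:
(-9289 + A(b(10))) - 17539 = (-9289 + √(10*(1 + 10))) - 17539 = (-9289 + √(10*11)) - 17539 = (-9289 + √110) - 17539 = -26828 + √110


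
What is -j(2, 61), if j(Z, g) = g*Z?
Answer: -122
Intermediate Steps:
j(Z, g) = Z*g
-j(2, 61) = -2*61 = -1*122 = -122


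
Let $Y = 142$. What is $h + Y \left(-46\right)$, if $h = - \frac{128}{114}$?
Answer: $- \frac{372388}{57} \approx -6533.1$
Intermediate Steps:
$h = - \frac{64}{57}$ ($h = \left(-128\right) \frac{1}{114} = - \frac{64}{57} \approx -1.1228$)
$h + Y \left(-46\right) = - \frac{64}{57} + 142 \left(-46\right) = - \frac{64}{57} - 6532 = - \frac{372388}{57}$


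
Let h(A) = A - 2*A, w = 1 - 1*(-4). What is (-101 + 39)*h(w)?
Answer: 310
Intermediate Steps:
w = 5 (w = 1 + 4 = 5)
h(A) = -A
(-101 + 39)*h(w) = (-101 + 39)*(-1*5) = -62*(-5) = 310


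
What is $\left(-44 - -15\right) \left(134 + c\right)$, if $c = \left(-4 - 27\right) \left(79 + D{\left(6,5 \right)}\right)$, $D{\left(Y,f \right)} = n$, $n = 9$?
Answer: $75226$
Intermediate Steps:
$D{\left(Y,f \right)} = 9$
$c = -2728$ ($c = \left(-4 - 27\right) \left(79 + 9\right) = \left(-31\right) 88 = -2728$)
$\left(-44 - -15\right) \left(134 + c\right) = \left(-44 - -15\right) \left(134 - 2728\right) = \left(-44 + 15\right) \left(-2594\right) = \left(-29\right) \left(-2594\right) = 75226$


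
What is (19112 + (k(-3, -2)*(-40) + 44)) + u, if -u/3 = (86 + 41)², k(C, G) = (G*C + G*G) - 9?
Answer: -29271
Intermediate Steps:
k(C, G) = -9 + G² + C*G (k(C, G) = (C*G + G²) - 9 = (G² + C*G) - 9 = -9 + G² + C*G)
u = -48387 (u = -3*(86 + 41)² = -3*127² = -3*16129 = -48387)
(19112 + (k(-3, -2)*(-40) + 44)) + u = (19112 + ((-9 + (-2)² - 3*(-2))*(-40) + 44)) - 48387 = (19112 + ((-9 + 4 + 6)*(-40) + 44)) - 48387 = (19112 + (1*(-40) + 44)) - 48387 = (19112 + (-40 + 44)) - 48387 = (19112 + 4) - 48387 = 19116 - 48387 = -29271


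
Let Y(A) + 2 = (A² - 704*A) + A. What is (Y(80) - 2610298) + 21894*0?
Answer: -2660140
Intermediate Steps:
Y(A) = -2 + A² - 703*A (Y(A) = -2 + ((A² - 704*A) + A) = -2 + (A² - 703*A) = -2 + A² - 703*A)
(Y(80) - 2610298) + 21894*0 = ((-2 + 80² - 703*80) - 2610298) + 21894*0 = ((-2 + 6400 - 56240) - 2610298) + 0 = (-49842 - 2610298) + 0 = -2660140 + 0 = -2660140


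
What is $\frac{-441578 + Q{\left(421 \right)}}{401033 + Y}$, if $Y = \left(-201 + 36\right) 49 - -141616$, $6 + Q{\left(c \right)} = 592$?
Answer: $- \frac{110248}{133641} \approx -0.82496$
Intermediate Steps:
$Q{\left(c \right)} = 586$ ($Q{\left(c \right)} = -6 + 592 = 586$)
$Y = 133531$ ($Y = \left(-165\right) 49 + 141616 = -8085 + 141616 = 133531$)
$\frac{-441578 + Q{\left(421 \right)}}{401033 + Y} = \frac{-441578 + 586}{401033 + 133531} = - \frac{440992}{534564} = \left(-440992\right) \frac{1}{534564} = - \frac{110248}{133641}$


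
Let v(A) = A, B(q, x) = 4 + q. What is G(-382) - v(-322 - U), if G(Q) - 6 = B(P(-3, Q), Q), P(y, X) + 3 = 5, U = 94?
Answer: 428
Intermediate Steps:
P(y, X) = 2 (P(y, X) = -3 + 5 = 2)
G(Q) = 12 (G(Q) = 6 + (4 + 2) = 6 + 6 = 12)
G(-382) - v(-322 - U) = 12 - (-322 - 1*94) = 12 - (-322 - 94) = 12 - 1*(-416) = 12 + 416 = 428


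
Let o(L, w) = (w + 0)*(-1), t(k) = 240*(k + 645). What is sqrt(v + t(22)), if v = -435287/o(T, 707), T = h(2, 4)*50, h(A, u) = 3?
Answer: sqrt(80323575829)/707 ≈ 400.87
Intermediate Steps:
T = 150 (T = 3*50 = 150)
t(k) = 154800 + 240*k (t(k) = 240*(645 + k) = 154800 + 240*k)
o(L, w) = -w (o(L, w) = w*(-1) = -w)
v = 435287/707 (v = -435287/((-1*707)) = -435287/(-707) = -435287*(-1/707) = 435287/707 ≈ 615.68)
sqrt(v + t(22)) = sqrt(435287/707 + (154800 + 240*22)) = sqrt(435287/707 + (154800 + 5280)) = sqrt(435287/707 + 160080) = sqrt(113611847/707) = sqrt(80323575829)/707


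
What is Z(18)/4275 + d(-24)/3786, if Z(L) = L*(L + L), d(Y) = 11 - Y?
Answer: 289217/1798350 ≈ 0.16082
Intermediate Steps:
Z(L) = 2*L² (Z(L) = L*(2*L) = 2*L²)
Z(18)/4275 + d(-24)/3786 = (2*18²)/4275 + (11 - 1*(-24))/3786 = (2*324)*(1/4275) + (11 + 24)*(1/3786) = 648*(1/4275) + 35*(1/3786) = 72/475 + 35/3786 = 289217/1798350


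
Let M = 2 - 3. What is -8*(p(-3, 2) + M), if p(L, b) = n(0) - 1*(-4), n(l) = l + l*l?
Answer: -24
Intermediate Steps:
n(l) = l + l**2
M = -1
p(L, b) = 4 (p(L, b) = 0*(1 + 0) - 1*(-4) = 0*1 + 4 = 0 + 4 = 4)
-8*(p(-3, 2) + M) = -8*(4 - 1) = -8*3 = -24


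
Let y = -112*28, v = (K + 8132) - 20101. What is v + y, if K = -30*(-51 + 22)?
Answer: -14235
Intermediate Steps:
K = 870 (K = -30*(-29) = 870)
v = -11099 (v = (870 + 8132) - 20101 = 9002 - 20101 = -11099)
y = -3136 (y = -112*28 = -3136)
v + y = -11099 - 3136 = -14235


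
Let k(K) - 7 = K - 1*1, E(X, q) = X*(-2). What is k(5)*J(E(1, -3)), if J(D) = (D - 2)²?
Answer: 176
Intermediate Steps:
E(X, q) = -2*X
J(D) = (-2 + D)²
k(K) = 6 + K (k(K) = 7 + (K - 1*1) = 7 + (K - 1) = 7 + (-1 + K) = 6 + K)
k(5)*J(E(1, -3)) = (6 + 5)*(-2 - 2*1)² = 11*(-2 - 2)² = 11*(-4)² = 11*16 = 176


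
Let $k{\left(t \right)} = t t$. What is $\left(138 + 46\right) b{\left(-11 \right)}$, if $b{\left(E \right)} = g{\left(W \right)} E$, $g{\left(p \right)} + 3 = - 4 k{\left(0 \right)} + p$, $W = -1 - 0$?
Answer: $8096$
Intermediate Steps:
$k{\left(t \right)} = t^{2}$
$W = -1$ ($W = -1 + 0 = -1$)
$g{\left(p \right)} = -3 + p$ ($g{\left(p \right)} = -3 + \left(- 4 \cdot 0^{2} + p\right) = -3 + \left(\left(-4\right) 0 + p\right) = -3 + \left(0 + p\right) = -3 + p$)
$b{\left(E \right)} = - 4 E$ ($b{\left(E \right)} = \left(-3 - 1\right) E = - 4 E$)
$\left(138 + 46\right) b{\left(-11 \right)} = \left(138 + 46\right) \left(\left(-4\right) \left(-11\right)\right) = 184 \cdot 44 = 8096$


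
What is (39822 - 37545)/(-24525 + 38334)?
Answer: 759/4603 ≈ 0.16489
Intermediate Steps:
(39822 - 37545)/(-24525 + 38334) = 2277/13809 = 2277*(1/13809) = 759/4603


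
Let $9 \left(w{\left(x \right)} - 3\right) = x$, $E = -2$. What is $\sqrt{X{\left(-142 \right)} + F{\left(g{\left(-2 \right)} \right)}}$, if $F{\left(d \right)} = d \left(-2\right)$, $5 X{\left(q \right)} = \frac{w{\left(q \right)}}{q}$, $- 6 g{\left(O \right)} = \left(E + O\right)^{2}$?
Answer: $\frac{\sqrt{971138}}{426} \approx 2.3133$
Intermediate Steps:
$w{\left(x \right)} = 3 + \frac{x}{9}$
$g{\left(O \right)} = - \frac{\left(-2 + O\right)^{2}}{6}$
$X{\left(q \right)} = \frac{3 + \frac{q}{9}}{5 q}$ ($X{\left(q \right)} = \frac{\left(3 + \frac{q}{9}\right) \frac{1}{q}}{5} = \frac{\frac{1}{q} \left(3 + \frac{q}{9}\right)}{5} = \frac{3 + \frac{q}{9}}{5 q}$)
$F{\left(d \right)} = - 2 d$
$\sqrt{X{\left(-142 \right)} + F{\left(g{\left(-2 \right)} \right)}} = \sqrt{\frac{27 - 142}{45 \left(-142\right)} - 2 \left(- \frac{\left(-2 - 2\right)^{2}}{6}\right)} = \sqrt{\frac{1}{45} \left(- \frac{1}{142}\right) \left(-115\right) - 2 \left(- \frac{\left(-4\right)^{2}}{6}\right)} = \sqrt{\frac{23}{1278} - 2 \left(\left(- \frac{1}{6}\right) 16\right)} = \sqrt{\frac{23}{1278} - - \frac{16}{3}} = \sqrt{\frac{23}{1278} + \frac{16}{3}} = \sqrt{\frac{6839}{1278}} = \frac{\sqrt{971138}}{426}$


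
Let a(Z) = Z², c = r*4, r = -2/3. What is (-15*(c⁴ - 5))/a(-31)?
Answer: -18455/25947 ≈ -0.71126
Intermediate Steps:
r = -⅔ (r = -2*⅓ = -⅔ ≈ -0.66667)
c = -8/3 (c = -⅔*4 = -8/3 ≈ -2.6667)
(-15*(c⁴ - 5))/a(-31) = (-15*((-8/3)⁴ - 5))/((-31)²) = -15*(4096/81 - 5)/961 = -15*3691/81*(1/961) = -18455/27*1/961 = -18455/25947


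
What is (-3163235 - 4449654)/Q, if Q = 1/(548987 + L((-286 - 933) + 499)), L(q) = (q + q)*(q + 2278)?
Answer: 12900291635837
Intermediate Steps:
L(q) = 2*q*(2278 + q) (L(q) = (2*q)*(2278 + q) = 2*q*(2278 + q))
Q = -1/1694533 (Q = 1/(548987 + 2*((-286 - 933) + 499)*(2278 + ((-286 - 933) + 499))) = 1/(548987 + 2*(-1219 + 499)*(2278 + (-1219 + 499))) = 1/(548987 + 2*(-720)*(2278 - 720)) = 1/(548987 + 2*(-720)*1558) = 1/(548987 - 2243520) = 1/(-1694533) = -1/1694533 ≈ -5.9013e-7)
(-3163235 - 4449654)/Q = (-3163235 - 4449654)/(-1/1694533) = -7612889*(-1694533) = 12900291635837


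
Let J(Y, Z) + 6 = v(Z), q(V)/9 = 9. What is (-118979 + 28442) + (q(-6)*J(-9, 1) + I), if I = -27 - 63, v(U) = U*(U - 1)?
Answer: -91113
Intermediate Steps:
v(U) = U*(-1 + U)
q(V) = 81 (q(V) = 9*9 = 81)
J(Y, Z) = -6 + Z*(-1 + Z)
I = -90
(-118979 + 28442) + (q(-6)*J(-9, 1) + I) = (-118979 + 28442) + (81*(-6 + 1*(-1 + 1)) - 90) = -90537 + (81*(-6 + 1*0) - 90) = -90537 + (81*(-6 + 0) - 90) = -90537 + (81*(-6) - 90) = -90537 + (-486 - 90) = -90537 - 576 = -91113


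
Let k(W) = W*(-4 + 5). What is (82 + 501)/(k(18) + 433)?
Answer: 53/41 ≈ 1.2927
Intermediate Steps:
k(W) = W (k(W) = W*1 = W)
(82 + 501)/(k(18) + 433) = (82 + 501)/(18 + 433) = 583/451 = 583*(1/451) = 53/41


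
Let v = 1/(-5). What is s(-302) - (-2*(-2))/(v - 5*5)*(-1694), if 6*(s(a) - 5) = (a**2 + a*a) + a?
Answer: 270784/9 ≈ 30087.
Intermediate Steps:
v = -1/5 ≈ -0.20000
s(a) = 5 + a**2/3 + a/6 (s(a) = 5 + ((a**2 + a*a) + a)/6 = 5 + ((a**2 + a**2) + a)/6 = 5 + (2*a**2 + a)/6 = 5 + (a + 2*a**2)/6 = 5 + (a**2/3 + a/6) = 5 + a**2/3 + a/6)
s(-302) - (-2*(-2))/(v - 5*5)*(-1694) = (5 + (1/3)*(-302)**2 + (1/6)*(-302)) - (-2*(-2))/(-1/5 - 5*5)*(-1694) = (5 + (1/3)*91204 - 151/3) - 4/(-1/5 - 25)*(-1694) = (5 + 91204/3 - 151/3) - 4/(-126/5)*(-1694) = 30356 - 4*(-5/126)*(-1694) = 30356 - (-10)*(-1694)/63 = 30356 - 1*2420/9 = 30356 - 2420/9 = 270784/9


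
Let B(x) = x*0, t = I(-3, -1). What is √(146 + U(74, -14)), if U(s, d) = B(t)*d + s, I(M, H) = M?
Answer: 2*√55 ≈ 14.832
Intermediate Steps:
t = -3
B(x) = 0
U(s, d) = s (U(s, d) = 0*d + s = 0 + s = s)
√(146 + U(74, -14)) = √(146 + 74) = √220 = 2*√55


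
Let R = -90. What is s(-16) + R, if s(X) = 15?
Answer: -75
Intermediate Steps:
s(-16) + R = 15 - 90 = -75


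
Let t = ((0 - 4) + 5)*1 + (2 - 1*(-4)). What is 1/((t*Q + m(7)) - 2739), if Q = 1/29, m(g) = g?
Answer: -29/79221 ≈ -0.00036606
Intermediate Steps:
Q = 1/29 ≈ 0.034483
t = 7 (t = (-4 + 5)*1 + (2 + 4) = 1*1 + 6 = 1 + 6 = 7)
1/((t*Q + m(7)) - 2739) = 1/((7*(1/29) + 7) - 2739) = 1/((7/29 + 7) - 2739) = 1/(210/29 - 2739) = 1/(-79221/29) = -29/79221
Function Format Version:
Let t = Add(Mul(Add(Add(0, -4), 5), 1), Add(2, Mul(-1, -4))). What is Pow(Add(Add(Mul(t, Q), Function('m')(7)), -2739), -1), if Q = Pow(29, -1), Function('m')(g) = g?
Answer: Rational(-29, 79221) ≈ -0.00036606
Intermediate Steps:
Q = Rational(1, 29) ≈ 0.034483
t = 7 (t = Add(Mul(Add(-4, 5), 1), Add(2, 4)) = Add(Mul(1, 1), 6) = Add(1, 6) = 7)
Pow(Add(Add(Mul(t, Q), Function('m')(7)), -2739), -1) = Pow(Add(Add(Mul(7, Rational(1, 29)), 7), -2739), -1) = Pow(Add(Add(Rational(7, 29), 7), -2739), -1) = Pow(Add(Rational(210, 29), -2739), -1) = Pow(Rational(-79221, 29), -1) = Rational(-29, 79221)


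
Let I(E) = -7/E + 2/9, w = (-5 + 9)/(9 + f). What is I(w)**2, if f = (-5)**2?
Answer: 1138489/324 ≈ 3513.9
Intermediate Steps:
f = 25
w = 2/17 (w = (-5 + 9)/(9 + 25) = 4/34 = 4*(1/34) = 2/17 ≈ 0.11765)
I(E) = 2/9 - 7/E (I(E) = -7/E + 2*(1/9) = -7/E + 2/9 = 2/9 - 7/E)
I(w)**2 = (2/9 - 7/2/17)**2 = (2/9 - 7*17/2)**2 = (2/9 - 119/2)**2 = (-1067/18)**2 = 1138489/324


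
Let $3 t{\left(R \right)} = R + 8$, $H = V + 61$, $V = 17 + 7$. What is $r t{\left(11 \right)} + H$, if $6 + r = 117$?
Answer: $788$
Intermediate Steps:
$r = 111$ ($r = -6 + 117 = 111$)
$V = 24$
$H = 85$ ($H = 24 + 61 = 85$)
$t{\left(R \right)} = \frac{8}{3} + \frac{R}{3}$ ($t{\left(R \right)} = \frac{R + 8}{3} = \frac{8 + R}{3} = \frac{8}{3} + \frac{R}{3}$)
$r t{\left(11 \right)} + H = 111 \left(\frac{8}{3} + \frac{1}{3} \cdot 11\right) + 85 = 111 \left(\frac{8}{3} + \frac{11}{3}\right) + 85 = 111 \cdot \frac{19}{3} + 85 = 703 + 85 = 788$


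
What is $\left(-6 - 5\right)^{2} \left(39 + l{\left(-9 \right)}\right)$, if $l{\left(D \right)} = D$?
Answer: $3630$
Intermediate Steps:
$\left(-6 - 5\right)^{2} \left(39 + l{\left(-9 \right)}\right) = \left(-6 - 5\right)^{2} \left(39 - 9\right) = \left(-11\right)^{2} \cdot 30 = 121 \cdot 30 = 3630$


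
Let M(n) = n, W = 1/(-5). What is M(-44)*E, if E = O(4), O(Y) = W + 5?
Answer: -1056/5 ≈ -211.20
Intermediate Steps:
W = -⅕ ≈ -0.20000
O(Y) = 24/5 (O(Y) = -⅕ + 5 = 24/5)
E = 24/5 ≈ 4.8000
M(-44)*E = -44*24/5 = -1056/5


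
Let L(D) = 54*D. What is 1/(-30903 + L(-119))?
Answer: -1/37329 ≈ -2.6789e-5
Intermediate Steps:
1/(-30903 + L(-119)) = 1/(-30903 + 54*(-119)) = 1/(-30903 - 6426) = 1/(-37329) = -1/37329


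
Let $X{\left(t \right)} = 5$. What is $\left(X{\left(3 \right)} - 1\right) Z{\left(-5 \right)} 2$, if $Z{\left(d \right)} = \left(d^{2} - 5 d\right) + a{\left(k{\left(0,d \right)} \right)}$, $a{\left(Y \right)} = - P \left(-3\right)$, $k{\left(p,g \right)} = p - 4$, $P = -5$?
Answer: $280$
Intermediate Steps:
$k{\left(p,g \right)} = -4 + p$
$a{\left(Y \right)} = -15$ ($a{\left(Y \right)} = - \left(-5\right) \left(-3\right) = \left(-1\right) 15 = -15$)
$Z{\left(d \right)} = -15 + d^{2} - 5 d$ ($Z{\left(d \right)} = \left(d^{2} - 5 d\right) - 15 = -15 + d^{2} - 5 d$)
$\left(X{\left(3 \right)} - 1\right) Z{\left(-5 \right)} 2 = \left(5 - 1\right) \left(-15 + \left(-5\right)^{2} - -25\right) 2 = 4 \left(-15 + 25 + 25\right) 2 = 4 \cdot 35 \cdot 2 = 140 \cdot 2 = 280$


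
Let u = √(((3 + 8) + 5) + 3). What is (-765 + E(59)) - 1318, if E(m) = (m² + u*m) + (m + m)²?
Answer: 15322 + 59*√19 ≈ 15579.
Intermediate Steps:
u = √19 (u = √((11 + 5) + 3) = √(16 + 3) = √19 ≈ 4.3589)
E(m) = 5*m² + m*√19 (E(m) = (m² + √19*m) + (m + m)² = (m² + m*√19) + (2*m)² = (m² + m*√19) + 4*m² = 5*m² + m*√19)
(-765 + E(59)) - 1318 = (-765 + 59*(√19 + 5*59)) - 1318 = (-765 + 59*(√19 + 295)) - 1318 = (-765 + 59*(295 + √19)) - 1318 = (-765 + (17405 + 59*√19)) - 1318 = (16640 + 59*√19) - 1318 = 15322 + 59*√19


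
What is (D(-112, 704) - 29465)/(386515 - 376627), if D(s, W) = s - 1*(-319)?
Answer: -14629/4944 ≈ -2.9589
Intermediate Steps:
D(s, W) = 319 + s (D(s, W) = s + 319 = 319 + s)
(D(-112, 704) - 29465)/(386515 - 376627) = ((319 - 112) - 29465)/(386515 - 376627) = (207 - 29465)/9888 = -29258*1/9888 = -14629/4944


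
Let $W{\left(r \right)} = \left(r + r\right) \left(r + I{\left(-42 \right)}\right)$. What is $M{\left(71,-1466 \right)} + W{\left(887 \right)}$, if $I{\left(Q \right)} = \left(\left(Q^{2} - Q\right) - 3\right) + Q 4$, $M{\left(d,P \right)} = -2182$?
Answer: $4471846$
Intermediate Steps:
$I{\left(Q \right)} = -3 + Q^{2} + 3 Q$ ($I{\left(Q \right)} = \left(-3 + Q^{2} - Q\right) + 4 Q = -3 + Q^{2} + 3 Q$)
$W{\left(r \right)} = 2 r \left(1635 + r\right)$ ($W{\left(r \right)} = \left(r + r\right) \left(r + \left(-3 + \left(-42\right)^{2} + 3 \left(-42\right)\right)\right) = 2 r \left(r - -1635\right) = 2 r \left(r + 1635\right) = 2 r \left(1635 + r\right)$)
$M{\left(71,-1466 \right)} + W{\left(887 \right)} = -2182 + 2 \cdot 887 \left(1635 + 887\right) = -2182 + 2 \cdot 887 \cdot 2522 = -2182 + 4474028 = 4471846$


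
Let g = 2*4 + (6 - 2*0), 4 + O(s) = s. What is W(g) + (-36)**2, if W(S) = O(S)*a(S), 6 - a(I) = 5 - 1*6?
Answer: 1366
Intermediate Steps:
O(s) = -4 + s
a(I) = 7 (a(I) = 6 - (5 - 1*6) = 6 - (5 - 6) = 6 - 1*(-1) = 6 + 1 = 7)
g = 14 (g = 8 + (6 + 0) = 8 + 6 = 14)
W(S) = -28 + 7*S (W(S) = (-4 + S)*7 = -28 + 7*S)
W(g) + (-36)**2 = (-28 + 7*14) + (-36)**2 = (-28 + 98) + 1296 = 70 + 1296 = 1366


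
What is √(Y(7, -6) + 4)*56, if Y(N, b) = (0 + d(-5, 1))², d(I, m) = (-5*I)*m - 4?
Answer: 56*√445 ≈ 1181.3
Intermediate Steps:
d(I, m) = -4 - 5*I*m (d(I, m) = -5*I*m - 4 = -4 - 5*I*m)
Y(N, b) = 441 (Y(N, b) = (0 + (-4 - 5*(-5)*1))² = (0 + (-4 + 25))² = (0 + 21)² = 21² = 441)
√(Y(7, -6) + 4)*56 = √(441 + 4)*56 = √445*56 = 56*√445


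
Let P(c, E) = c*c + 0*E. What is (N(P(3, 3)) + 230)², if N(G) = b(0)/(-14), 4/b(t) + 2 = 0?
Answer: 2595321/49 ≈ 52966.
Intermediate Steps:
b(t) = -2 (b(t) = 4/(-2 + 0) = 4/(-2) = 4*(-½) = -2)
P(c, E) = c² (P(c, E) = c² + 0 = c²)
N(G) = ⅐ (N(G) = -2/(-14) = -2*(-1/14) = ⅐)
(N(P(3, 3)) + 230)² = (⅐ + 230)² = (1611/7)² = 2595321/49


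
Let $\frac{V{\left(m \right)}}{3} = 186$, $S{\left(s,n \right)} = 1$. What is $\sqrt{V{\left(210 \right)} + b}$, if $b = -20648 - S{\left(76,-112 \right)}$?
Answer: $i \sqrt{20091} \approx 141.74 i$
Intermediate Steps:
$V{\left(m \right)} = 558$ ($V{\left(m \right)} = 3 \cdot 186 = 558$)
$b = -20649$ ($b = -20648 - 1 = -20649$)
$\sqrt{V{\left(210 \right)} + b} = \sqrt{558 - 20649} = \sqrt{-20091} = i \sqrt{20091}$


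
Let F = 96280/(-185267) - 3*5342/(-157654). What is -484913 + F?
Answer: -7081695830646706/14604041809 ≈ -4.8491e+5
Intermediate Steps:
F = -6104919089/14604041809 (F = 96280*(-1/185267) - 16026*(-1/157654) = -96280/185267 + 8013/78827 = -6104919089/14604041809 ≈ -0.41803)
-484913 + F = -484913 - 6104919089/14604041809 = -7081695830646706/14604041809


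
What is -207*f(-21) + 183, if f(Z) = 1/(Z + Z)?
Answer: 2631/14 ≈ 187.93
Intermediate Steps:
f(Z) = 1/(2*Z)
-207*f(-21) + 183 = -207/(2*(-21)) + 183 = -207*(-1)/(2*21) + 183 = -207*(-1/42) + 183 = 69/14 + 183 = 2631/14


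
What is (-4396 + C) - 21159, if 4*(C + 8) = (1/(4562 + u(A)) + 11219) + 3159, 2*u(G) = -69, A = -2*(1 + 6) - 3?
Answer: -198924767/9055 ≈ -21969.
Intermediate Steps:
A = -17 (A = -2*7 - 3 = -14 - 3 = -17)
u(G) = -69/2 (u(G) = (½)*(-69) = -69/2)
C = 32475758/9055 (C = -8 + ((1/(4562 - 69/2) + 11219) + 3159)/4 = -8 + ((1/(9055/2) + 11219) + 3159)/4 = -8 + ((2/9055 + 11219) + 3159)/4 = -8 + (101588047/9055 + 3159)/4 = -8 + (¼)*(130192792/9055) = -8 + 32548198/9055 = 32475758/9055 ≈ 3586.5)
(-4396 + C) - 21159 = (-4396 + 32475758/9055) - 21159 = -7330022/9055 - 21159 = -198924767/9055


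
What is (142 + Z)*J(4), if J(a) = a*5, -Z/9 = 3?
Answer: 2300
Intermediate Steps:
Z = -27 (Z = -9*3 = -27)
J(a) = 5*a
(142 + Z)*J(4) = (142 - 27)*(5*4) = 115*20 = 2300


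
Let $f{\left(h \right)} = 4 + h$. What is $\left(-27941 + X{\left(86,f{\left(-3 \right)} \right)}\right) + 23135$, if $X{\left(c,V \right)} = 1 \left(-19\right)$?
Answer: $-4825$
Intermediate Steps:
$X{\left(c,V \right)} = -19$
$\left(-27941 + X{\left(86,f{\left(-3 \right)} \right)}\right) + 23135 = \left(-27941 - 19\right) + 23135 = -27960 + 23135 = -4825$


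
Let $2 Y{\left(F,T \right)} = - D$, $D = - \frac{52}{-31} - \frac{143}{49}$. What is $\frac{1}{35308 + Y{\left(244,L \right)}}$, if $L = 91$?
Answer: $\frac{3038}{107267589} \approx 2.8322 \cdot 10^{-5}$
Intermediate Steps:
$D = - \frac{1885}{1519}$ ($D = \left(-52\right) \left(- \frac{1}{31}\right) - \frac{143}{49} = \frac{52}{31} - \frac{143}{49} = - \frac{1885}{1519} \approx -1.2409$)
$Y{\left(F,T \right)} = \frac{1885}{3038}$ ($Y{\left(F,T \right)} = \frac{\left(-1\right) \left(- \frac{1885}{1519}\right)}{2} = \frac{1}{2} \cdot \frac{1885}{1519} = \frac{1885}{3038}$)
$\frac{1}{35308 + Y{\left(244,L \right)}} = \frac{1}{35308 + \frac{1885}{3038}} = \frac{1}{\frac{107267589}{3038}} = \frac{3038}{107267589}$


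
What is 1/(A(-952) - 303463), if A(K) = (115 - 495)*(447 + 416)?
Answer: -1/631403 ≈ -1.5838e-6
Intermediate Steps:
A(K) = -327940 (A(K) = -380*863 = -327940)
1/(A(-952) - 303463) = 1/(-327940 - 303463) = 1/(-631403) = -1/631403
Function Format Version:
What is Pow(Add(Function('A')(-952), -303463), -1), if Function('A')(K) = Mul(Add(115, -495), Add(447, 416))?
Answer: Rational(-1, 631403) ≈ -1.5838e-6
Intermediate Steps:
Function('A')(K) = -327940 (Function('A')(K) = Mul(-380, 863) = -327940)
Pow(Add(Function('A')(-952), -303463), -1) = Pow(Add(-327940, -303463), -1) = Pow(-631403, -1) = Rational(-1, 631403)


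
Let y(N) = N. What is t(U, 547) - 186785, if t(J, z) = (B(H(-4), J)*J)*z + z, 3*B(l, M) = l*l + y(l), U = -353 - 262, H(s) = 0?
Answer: -186238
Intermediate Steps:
U = -615
B(l, M) = l/3 + l²/3 (B(l, M) = (l*l + l)/3 = (l² + l)/3 = (l + l²)/3 = l/3 + l²/3)
t(J, z) = z (t(J, z) = (((⅓)*0*(1 + 0))*J)*z + z = (((⅓)*0*1)*J)*z + z = (0*J)*z + z = 0*z + z = 0 + z = z)
t(U, 547) - 186785 = 547 - 186785 = -186238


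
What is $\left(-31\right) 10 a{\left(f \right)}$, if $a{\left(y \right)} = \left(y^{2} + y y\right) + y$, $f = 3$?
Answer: $-6510$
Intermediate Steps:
$a{\left(y \right)} = y + 2 y^{2}$ ($a{\left(y \right)} = \left(y^{2} + y^{2}\right) + y = 2 y^{2} + y = y + 2 y^{2}$)
$\left(-31\right) 10 a{\left(f \right)} = \left(-31\right) 10 \cdot 3 \left(1 + 2 \cdot 3\right) = - 310 \cdot 3 \left(1 + 6\right) = - 310 \cdot 3 \cdot 7 = \left(-310\right) 21 = -6510$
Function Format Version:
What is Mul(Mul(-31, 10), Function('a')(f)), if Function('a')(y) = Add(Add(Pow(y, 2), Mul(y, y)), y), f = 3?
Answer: -6510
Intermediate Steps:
Function('a')(y) = Add(y, Mul(2, Pow(y, 2))) (Function('a')(y) = Add(Add(Pow(y, 2), Pow(y, 2)), y) = Add(Mul(2, Pow(y, 2)), y) = Add(y, Mul(2, Pow(y, 2))))
Mul(Mul(-31, 10), Function('a')(f)) = Mul(Mul(-31, 10), Mul(3, Add(1, Mul(2, 3)))) = Mul(-310, Mul(3, Add(1, 6))) = Mul(-310, Mul(3, 7)) = Mul(-310, 21) = -6510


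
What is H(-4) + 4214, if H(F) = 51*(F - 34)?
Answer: 2276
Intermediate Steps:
H(F) = -1734 + 51*F (H(F) = 51*(-34 + F) = -1734 + 51*F)
H(-4) + 4214 = (-1734 + 51*(-4)) + 4214 = (-1734 - 204) + 4214 = -1938 + 4214 = 2276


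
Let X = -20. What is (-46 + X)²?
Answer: 4356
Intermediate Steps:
(-46 + X)² = (-46 - 20)² = (-66)² = 4356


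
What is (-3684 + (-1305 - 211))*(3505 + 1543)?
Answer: -26249600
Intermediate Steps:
(-3684 + (-1305 - 211))*(3505 + 1543) = (-3684 - 1516)*5048 = -5200*5048 = -26249600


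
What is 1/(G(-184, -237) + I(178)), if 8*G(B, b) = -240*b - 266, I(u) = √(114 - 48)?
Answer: 113228/801285193 - 16*√66/801285193 ≈ 0.00014115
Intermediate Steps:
I(u) = √66
G(B, b) = -133/4 - 30*b (G(B, b) = (-240*b - 266)/8 = (-266 - 240*b)/8 = -133/4 - 30*b)
1/(G(-184, -237) + I(178)) = 1/((-133/4 - 30*(-237)) + √66) = 1/((-133/4 + 7110) + √66) = 1/(28307/4 + √66)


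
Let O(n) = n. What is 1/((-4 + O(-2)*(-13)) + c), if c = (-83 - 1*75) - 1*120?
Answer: -1/256 ≈ -0.0039063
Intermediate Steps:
c = -278 (c = (-83 - 75) - 120 = -158 - 120 = -278)
1/((-4 + O(-2)*(-13)) + c) = 1/((-4 - 2*(-13)) - 278) = 1/((-4 + 26) - 278) = 1/(22 - 278) = 1/(-256) = -1/256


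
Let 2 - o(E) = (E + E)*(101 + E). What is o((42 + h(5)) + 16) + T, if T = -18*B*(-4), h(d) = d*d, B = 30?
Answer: -28382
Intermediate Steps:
h(d) = d²
o(E) = 2 - 2*E*(101 + E) (o(E) = 2 - (E + E)*(101 + E) = 2 - 2*E*(101 + E))
T = 2160 (T = -18*30*(-4) = -540*(-4) = 2160)
o((42 + h(5)) + 16) + T = (2 - 202*((42 + 5²) + 16) - 2*((42 + 5²) + 16)²) + 2160 = (2 - 202*((42 + 25) + 16) - 2*((42 + 25) + 16)²) + 2160 = (2 - 202*(67 + 16) - 2*(67 + 16)²) + 2160 = (2 - 202*83 - 2*83²) + 2160 = (2 - 16766 - 2*6889) + 2160 = (2 - 16766 - 13778) + 2160 = -30542 + 2160 = -28382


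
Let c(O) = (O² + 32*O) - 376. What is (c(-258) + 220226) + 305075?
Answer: 583233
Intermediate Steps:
c(O) = -376 + O² + 32*O
(c(-258) + 220226) + 305075 = ((-376 + (-258)² + 32*(-258)) + 220226) + 305075 = ((-376 + 66564 - 8256) + 220226) + 305075 = (57932 + 220226) + 305075 = 278158 + 305075 = 583233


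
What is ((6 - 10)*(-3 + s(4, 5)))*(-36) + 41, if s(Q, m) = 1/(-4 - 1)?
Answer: -2099/5 ≈ -419.80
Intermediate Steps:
s(Q, m) = -⅕ (s(Q, m) = 1/(-5) = -⅕)
((6 - 10)*(-3 + s(4, 5)))*(-36) + 41 = ((6 - 10)*(-3 - ⅕))*(-36) + 41 = -4*(-16/5)*(-36) + 41 = (64/5)*(-36) + 41 = -2304/5 + 41 = -2099/5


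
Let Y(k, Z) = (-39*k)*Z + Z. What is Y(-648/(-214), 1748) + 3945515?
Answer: 400269413/107 ≈ 3.7408e+6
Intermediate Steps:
Y(k, Z) = Z - 39*Z*k (Y(k, Z) = -39*Z*k + Z = Z - 39*Z*k)
Y(-648/(-214), 1748) + 3945515 = 1748*(1 - (-25272)/(-214)) + 3945515 = 1748*(1 - (-25272)*(-1)/214) + 3945515 = 1748*(1 - 39*324/107) + 3945515 = 1748*(1 - 12636/107) + 3945515 = 1748*(-12529/107) + 3945515 = -21900692/107 + 3945515 = 400269413/107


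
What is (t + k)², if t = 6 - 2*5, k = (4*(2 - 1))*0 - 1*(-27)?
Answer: 529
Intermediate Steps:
k = 27 (k = (4*1)*0 + 27 = 4*0 + 27 = 0 + 27 = 27)
t = -4 (t = 6 - 10 = -4)
(t + k)² = (-4 + 27)² = 23² = 529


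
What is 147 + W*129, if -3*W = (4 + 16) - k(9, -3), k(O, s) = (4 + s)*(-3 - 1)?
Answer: -885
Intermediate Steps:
k(O, s) = -16 - 4*s (k(O, s) = (4 + s)*(-4) = -16 - 4*s)
W = -8 (W = -((4 + 16) - (-16 - 4*(-3)))/3 = -(20 - (-16 + 12))/3 = -(20 - 1*(-4))/3 = -(20 + 4)/3 = -1/3*24 = -8)
147 + W*129 = 147 - 8*129 = 147 - 1032 = -885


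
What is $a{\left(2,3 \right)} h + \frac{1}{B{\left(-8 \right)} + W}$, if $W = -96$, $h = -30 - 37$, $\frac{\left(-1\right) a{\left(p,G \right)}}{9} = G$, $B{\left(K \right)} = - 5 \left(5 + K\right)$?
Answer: $\frac{146528}{81} \approx 1809.0$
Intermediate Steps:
$B{\left(K \right)} = -25 - 5 K$
$a{\left(p,G \right)} = - 9 G$
$h = -67$
$a{\left(2,3 \right)} h + \frac{1}{B{\left(-8 \right)} + W} = \left(-9\right) 3 \left(-67\right) + \frac{1}{\left(-25 - -40\right) - 96} = \left(-27\right) \left(-67\right) + \frac{1}{\left(-25 + 40\right) - 96} = 1809 + \frac{1}{15 - 96} = 1809 + \frac{1}{-81} = 1809 - \frac{1}{81} = \frac{146528}{81}$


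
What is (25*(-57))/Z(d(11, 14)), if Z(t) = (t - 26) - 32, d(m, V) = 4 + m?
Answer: 1425/43 ≈ 33.140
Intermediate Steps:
Z(t) = -58 + t (Z(t) = (-26 + t) - 32 = -58 + t)
(25*(-57))/Z(d(11, 14)) = (25*(-57))/(-58 + (4 + 11)) = -1425/(-58 + 15) = -1425/(-43) = -1425*(-1/43) = 1425/43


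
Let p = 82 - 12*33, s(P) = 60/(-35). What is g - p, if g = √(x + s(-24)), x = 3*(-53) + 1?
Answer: 314 + I*√7826/7 ≈ 314.0 + 12.638*I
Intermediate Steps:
x = -158 (x = -159 + 1 = -158)
s(P) = -12/7 (s(P) = 60*(-1/35) = -12/7)
p = -314 (p = 82 - 396 = -314)
g = I*√7826/7 (g = √(-158 - 12/7) = √(-1118/7) = I*√7826/7 ≈ 12.638*I)
g - p = I*√7826/7 - 1*(-314) = I*√7826/7 + 314 = 314 + I*√7826/7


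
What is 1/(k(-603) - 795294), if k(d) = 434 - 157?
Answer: -1/795017 ≈ -1.2578e-6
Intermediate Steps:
k(d) = 277
1/(k(-603) - 795294) = 1/(277 - 795294) = 1/(-795017) = -1/795017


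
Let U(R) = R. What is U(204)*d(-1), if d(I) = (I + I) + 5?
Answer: 612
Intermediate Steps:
d(I) = 5 + 2*I (d(I) = 2*I + 5 = 5 + 2*I)
U(204)*d(-1) = 204*(5 + 2*(-1)) = 204*(5 - 2) = 204*3 = 612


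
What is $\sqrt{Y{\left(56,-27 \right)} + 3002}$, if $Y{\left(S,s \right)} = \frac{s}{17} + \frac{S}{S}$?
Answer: $\frac{4 \sqrt{54213}}{17} \approx 54.785$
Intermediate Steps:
$Y{\left(S,s \right)} = 1 + \frac{s}{17}$ ($Y{\left(S,s \right)} = s \frac{1}{17} + 1 = \frac{s}{17} + 1 = 1 + \frac{s}{17}$)
$\sqrt{Y{\left(56,-27 \right)} + 3002} = \sqrt{\left(1 + \frac{1}{17} \left(-27\right)\right) + 3002} = \sqrt{\left(1 - \frac{27}{17}\right) + 3002} = \sqrt{- \frac{10}{17} + 3002} = \sqrt{\frac{51024}{17}} = \frac{4 \sqrt{54213}}{17}$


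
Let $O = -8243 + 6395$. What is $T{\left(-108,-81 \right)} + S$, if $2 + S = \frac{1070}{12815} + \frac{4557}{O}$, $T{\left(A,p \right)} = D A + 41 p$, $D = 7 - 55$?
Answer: $\frac{38109095}{20504} \approx 1858.6$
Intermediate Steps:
$D = -48$ ($D = 7 - 55 = -48$)
$O = -1848$
$T{\left(A,p \right)} = - 48 A + 41 p$
$S = - \frac{89857}{20504}$ ($S = -2 + \left(\frac{1070}{12815} + \frac{4557}{-1848}\right) = -2 + \left(1070 \cdot \frac{1}{12815} + 4557 \left(- \frac{1}{1848}\right)\right) = -2 + \left(\frac{214}{2563} - \frac{217}{88}\right) = -2 - \frac{48849}{20504} = - \frac{89857}{20504} \approx -4.3824$)
$T{\left(-108,-81 \right)} + S = \left(\left(-48\right) \left(-108\right) + 41 \left(-81\right)\right) - \frac{89857}{20504} = \left(5184 - 3321\right) - \frac{89857}{20504} = 1863 - \frac{89857}{20504} = \frac{38109095}{20504}$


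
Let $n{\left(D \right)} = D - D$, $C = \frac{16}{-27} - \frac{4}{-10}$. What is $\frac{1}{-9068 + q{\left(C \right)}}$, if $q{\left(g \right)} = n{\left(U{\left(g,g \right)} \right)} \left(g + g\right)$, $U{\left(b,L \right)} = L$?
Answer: $- \frac{1}{9068} \approx -0.00011028$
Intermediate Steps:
$C = - \frac{26}{135}$ ($C = 16 \left(- \frac{1}{27}\right) - - \frac{2}{5} = - \frac{16}{27} + \frac{2}{5} = - \frac{26}{135} \approx -0.19259$)
$n{\left(D \right)} = 0$
$q{\left(g \right)} = 0$ ($q{\left(g \right)} = 0 \left(g + g\right) = 0 \cdot 2 g = 0$)
$\frac{1}{-9068 + q{\left(C \right)}} = \frac{1}{-9068 + 0} = \frac{1}{-9068} = - \frac{1}{9068}$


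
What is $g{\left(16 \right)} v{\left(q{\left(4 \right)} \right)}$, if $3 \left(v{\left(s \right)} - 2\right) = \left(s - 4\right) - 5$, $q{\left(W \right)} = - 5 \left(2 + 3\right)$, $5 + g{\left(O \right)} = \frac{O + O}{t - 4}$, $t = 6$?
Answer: $- \frac{308}{3} \approx -102.67$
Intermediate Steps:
$g{\left(O \right)} = -5 + O$ ($g{\left(O \right)} = -5 + \frac{O + O}{6 - 4} = -5 + \frac{2 O}{2} = -5 + 2 O \frac{1}{2} = -5 + O$)
$q{\left(W \right)} = -25$ ($q{\left(W \right)} = \left(-5\right) 5 = -25$)
$v{\left(s \right)} = -1 + \frac{s}{3}$ ($v{\left(s \right)} = 2 + \frac{\left(s - 4\right) - 5}{3} = 2 + \frac{\left(-4 + s\right) - 5}{3} = 2 + \frac{-9 + s}{3} = 2 + \left(-3 + \frac{s}{3}\right) = -1 + \frac{s}{3}$)
$g{\left(16 \right)} v{\left(q{\left(4 \right)} \right)} = \left(-5 + 16\right) \left(-1 + \frac{1}{3} \left(-25\right)\right) = 11 \left(-1 - \frac{25}{3}\right) = 11 \left(- \frac{28}{3}\right) = - \frac{308}{3}$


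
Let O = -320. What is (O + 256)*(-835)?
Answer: 53440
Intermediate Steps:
(O + 256)*(-835) = (-320 + 256)*(-835) = -64*(-835) = 53440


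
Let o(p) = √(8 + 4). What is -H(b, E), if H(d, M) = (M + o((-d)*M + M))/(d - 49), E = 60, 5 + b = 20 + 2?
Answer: 15/8 + √3/16 ≈ 1.9833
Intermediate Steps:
b = 17 (b = -5 + (20 + 2) = -5 + 22 = 17)
o(p) = 2*√3 (o(p) = √12 = 2*√3)
H(d, M) = (M + 2*√3)/(-49 + d) (H(d, M) = (M + 2*√3)/(d - 49) = (M + 2*√3)/(-49 + d))
-H(b, E) = -(60 + 2*√3)/(-49 + 17) = -(60 + 2*√3)/(-32) = -(-1)*(60 + 2*√3)/32 = -(-15/8 - √3/16) = 15/8 + √3/16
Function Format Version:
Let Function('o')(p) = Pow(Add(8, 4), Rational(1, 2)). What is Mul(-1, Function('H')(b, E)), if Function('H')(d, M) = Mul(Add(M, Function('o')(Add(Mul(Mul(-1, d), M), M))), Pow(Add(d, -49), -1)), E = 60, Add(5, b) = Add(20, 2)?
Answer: Add(Rational(15, 8), Mul(Rational(1, 16), Pow(3, Rational(1, 2)))) ≈ 1.9833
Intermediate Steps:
b = 17 (b = Add(-5, Add(20, 2)) = Add(-5, 22) = 17)
Function('o')(p) = Mul(2, Pow(3, Rational(1, 2))) (Function('o')(p) = Pow(12, Rational(1, 2)) = Mul(2, Pow(3, Rational(1, 2))))
Function('H')(d, M) = Mul(Pow(Add(-49, d), -1), Add(M, Mul(2, Pow(3, Rational(1, 2))))) (Function('H')(d, M) = Mul(Add(M, Mul(2, Pow(3, Rational(1, 2)))), Pow(Add(d, -49), -1)) = Mul(Add(M, Mul(2, Pow(3, Rational(1, 2)))), Pow(Add(-49, d), -1)) = Mul(Pow(Add(-49, d), -1), Add(M, Mul(2, Pow(3, Rational(1, 2))))))
Mul(-1, Function('H')(b, E)) = Mul(-1, Mul(Pow(Add(-49, 17), -1), Add(60, Mul(2, Pow(3, Rational(1, 2)))))) = Mul(-1, Mul(Pow(-32, -1), Add(60, Mul(2, Pow(3, Rational(1, 2)))))) = Mul(-1, Mul(Rational(-1, 32), Add(60, Mul(2, Pow(3, Rational(1, 2)))))) = Mul(-1, Add(Rational(-15, 8), Mul(Rational(-1, 16), Pow(3, Rational(1, 2))))) = Add(Rational(15, 8), Mul(Rational(1, 16), Pow(3, Rational(1, 2))))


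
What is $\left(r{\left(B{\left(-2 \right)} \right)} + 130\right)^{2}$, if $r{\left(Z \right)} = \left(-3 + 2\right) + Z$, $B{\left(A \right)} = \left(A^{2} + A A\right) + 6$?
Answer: $20449$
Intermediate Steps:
$B{\left(A \right)} = 6 + 2 A^{2}$ ($B{\left(A \right)} = \left(A^{2} + A^{2}\right) + 6 = 2 A^{2} + 6 = 6 + 2 A^{2}$)
$r{\left(Z \right)} = -1 + Z$
$\left(r{\left(B{\left(-2 \right)} \right)} + 130\right)^{2} = \left(\left(-1 + \left(6 + 2 \left(-2\right)^{2}\right)\right) + 130\right)^{2} = \left(\left(-1 + \left(6 + 2 \cdot 4\right)\right) + 130\right)^{2} = \left(\left(-1 + \left(6 + 8\right)\right) + 130\right)^{2} = \left(\left(-1 + 14\right) + 130\right)^{2} = \left(13 + 130\right)^{2} = 143^{2} = 20449$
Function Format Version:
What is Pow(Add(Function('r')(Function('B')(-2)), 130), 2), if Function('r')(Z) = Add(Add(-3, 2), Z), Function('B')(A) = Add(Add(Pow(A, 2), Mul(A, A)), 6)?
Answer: 20449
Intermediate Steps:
Function('B')(A) = Add(6, Mul(2, Pow(A, 2))) (Function('B')(A) = Add(Add(Pow(A, 2), Pow(A, 2)), 6) = Add(Mul(2, Pow(A, 2)), 6) = Add(6, Mul(2, Pow(A, 2))))
Function('r')(Z) = Add(-1, Z)
Pow(Add(Function('r')(Function('B')(-2)), 130), 2) = Pow(Add(Add(-1, Add(6, Mul(2, Pow(-2, 2)))), 130), 2) = Pow(Add(Add(-1, Add(6, Mul(2, 4))), 130), 2) = Pow(Add(Add(-1, Add(6, 8)), 130), 2) = Pow(Add(Add(-1, 14), 130), 2) = Pow(Add(13, 130), 2) = Pow(143, 2) = 20449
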